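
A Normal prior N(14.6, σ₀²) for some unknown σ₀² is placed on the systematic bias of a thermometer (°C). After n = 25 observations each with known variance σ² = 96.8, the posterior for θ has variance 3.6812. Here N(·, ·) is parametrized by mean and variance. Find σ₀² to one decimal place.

For the Normal–Normal model with known σ², precisions add: τ_n = τ₀ + n/σ².
So 1/σ₀² = 1/3.6812 − 25/96.8 = 0.271651 − 0.258264 = 0.013387.
Hence σ₀² = 1/0.013387 ≈ 74.7.

σ₀² = 74.7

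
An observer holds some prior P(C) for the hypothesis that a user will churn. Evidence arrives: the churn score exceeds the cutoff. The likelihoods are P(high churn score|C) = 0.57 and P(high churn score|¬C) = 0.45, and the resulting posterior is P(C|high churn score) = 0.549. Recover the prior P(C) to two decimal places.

P(C) = 0.49

In odds form, posterior odds = prior odds × likelihood ratio, so prior odds = posterior odds ÷ LR.
Posterior odds = 0.549/(1−0.549) = 1.2173. LR = 0.57/0.45 = 1.2667.
Prior odds = 1.2173/1.2667 = 0.9610, so P(C) = 0.9610/(1+0.9610) ≈ 0.49.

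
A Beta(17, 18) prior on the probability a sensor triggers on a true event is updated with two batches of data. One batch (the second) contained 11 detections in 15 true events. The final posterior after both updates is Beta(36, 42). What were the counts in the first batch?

Because Beta–binomial updating is additive in the counts, the combined data contributed (α_post−α_prior, β_post−β_prior) successes and failures.
Total across both batches: 36−17=19 detections, 42−18=24 misses.
Subtract the second batch: 19−11=8 detections and 24−4=20 misses.

8 detections and 20 misses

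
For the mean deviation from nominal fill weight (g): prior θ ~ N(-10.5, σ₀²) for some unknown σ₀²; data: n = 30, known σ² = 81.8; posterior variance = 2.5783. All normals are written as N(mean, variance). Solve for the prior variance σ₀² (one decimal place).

Posterior precision equals prior precision plus data precision: 1/σ_n² = 1/σ₀² + n/σ².
So 1/σ₀² = 1/2.5783 − 30/81.8 = 0.387852 − 0.366748 = 0.021104.
Hence σ₀² = 1/0.021104 ≈ 47.4.

σ₀² = 47.4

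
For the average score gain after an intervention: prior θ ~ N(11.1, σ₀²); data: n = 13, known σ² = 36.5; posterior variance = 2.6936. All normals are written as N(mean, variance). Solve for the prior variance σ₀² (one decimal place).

For the Normal–Normal model with known σ², precisions add: τ_n = τ₀ + n/σ².
So 1/σ₀² = 1/2.6936 − 13/36.5 = 0.371250 − 0.356164 = 0.015086.
Hence σ₀² = 1/0.015086 ≈ 66.3.

σ₀² = 66.3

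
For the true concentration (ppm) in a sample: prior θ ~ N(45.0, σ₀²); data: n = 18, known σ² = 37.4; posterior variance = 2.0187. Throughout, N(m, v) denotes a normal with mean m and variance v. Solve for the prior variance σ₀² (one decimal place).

For the Normal–Normal model with known σ², precisions add: τ_n = τ₀ + n/σ².
So 1/σ₀² = 1/2.0187 − 18/37.4 = 0.495368 − 0.481283 = 0.014085.
Hence σ₀² = 1/0.014085 ≈ 71.0.

σ₀² = 71.0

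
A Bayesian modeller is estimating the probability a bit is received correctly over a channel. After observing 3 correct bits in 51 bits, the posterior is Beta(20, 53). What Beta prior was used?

Under Beta–binomial conjugacy the posterior parameters are (a+s, b+f).
Subtract the data counts: 20−3=17, 53−48=5.

Beta(17, 5)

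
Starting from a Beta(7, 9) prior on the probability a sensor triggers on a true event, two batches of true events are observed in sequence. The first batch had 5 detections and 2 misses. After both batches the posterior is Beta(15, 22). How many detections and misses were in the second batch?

3 detections and 11 misses

Sequential conjugate updates are equivalent to a single update on the pooled data, so total successes = posterior α − prior α and total failures = posterior β − prior β.
Total across both batches: 15−7=8 detections, 22−9=13 misses.
Subtract the first batch: 8−5=3 detections and 13−2=11 misses.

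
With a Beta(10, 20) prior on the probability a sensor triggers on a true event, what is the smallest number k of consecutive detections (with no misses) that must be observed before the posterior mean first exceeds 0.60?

After k detections and 0 misses the posterior is Beta(10+k, 20), with mean (10+k)/(10+20+k).
Set (10+k)/(30+k) > 0.60 and solve: k > (0.60·30 − 10)/(1 − 0.60) = 20.000.
The smallest integer exceeding 20.000 is 21.

k = 21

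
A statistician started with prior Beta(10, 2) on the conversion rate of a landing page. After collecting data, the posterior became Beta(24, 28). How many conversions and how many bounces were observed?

14 conversions and 26 bounces

A Beta(a, b) prior with s successes and f failures in binomial data gives a Beta(a+s, b+f) posterior.
Match parameters: s=24−10=14, f=28−2=26.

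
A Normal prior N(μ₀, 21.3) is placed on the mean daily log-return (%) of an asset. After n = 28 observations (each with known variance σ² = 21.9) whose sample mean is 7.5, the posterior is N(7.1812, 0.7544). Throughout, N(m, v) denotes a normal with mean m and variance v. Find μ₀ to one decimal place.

μ₀ = -1.5

With known observation variance, the Normal–Normal posterior has precision τ_n = τ₀ + n/σ² and mean μ_n = (τ₀μ₀ + (n/σ²)x̄)/τ_n.
Here τ₀ = 1/21.3 = 0.046948 and τ_data = 28/21.9 = 1.278539, so τ_n = 1.325487.
Rearranging for μ₀: μ₀ = (μ_n·τ_n − τ_data·x̄)/τ₀ = (7.1812·1.325487 − 1.278539·7.5) / 0.046948 = -0.070455/0.046948 ≈ -1.5.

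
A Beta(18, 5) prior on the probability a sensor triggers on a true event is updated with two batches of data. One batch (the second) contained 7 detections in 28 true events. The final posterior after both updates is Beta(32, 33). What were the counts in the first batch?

Because Beta–binomial updating is additive in the counts, the combined data contributed (α_post−α_prior, β_post−β_prior) successes and failures.
Total across both batches: 32−18=14 detections, 33−5=28 misses.
Subtract the second batch: 14−7=7 detections and 28−21=7 misses.

7 detections and 7 misses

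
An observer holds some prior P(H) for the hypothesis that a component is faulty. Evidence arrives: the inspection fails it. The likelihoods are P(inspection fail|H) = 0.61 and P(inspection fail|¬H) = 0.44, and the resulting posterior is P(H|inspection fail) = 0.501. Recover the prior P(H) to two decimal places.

P(H) = 0.42

Bayes' rule in odds form gives O(H|E) = O(H)·[P(E|H)/P(E|¬H)], hence O(H) = O(H|E)/LR.
Posterior odds = 0.501/(1−0.501) = 1.0040. LR = 0.61/0.44 = 1.3864.
Prior odds = 1.0040/1.3864 = 0.7242, so P(H) = 0.7242/(1+0.7242) ≈ 0.42.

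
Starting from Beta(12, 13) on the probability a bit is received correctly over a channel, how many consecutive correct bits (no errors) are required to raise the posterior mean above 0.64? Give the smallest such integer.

k = 12

After k correct bits and 0 errors the posterior is Beta(12+k, 13), with mean (12+k)/(12+13+k).
Set (12+k)/(25+k) > 0.64 and solve: k > (0.64·25 − 12)/(1 − 0.64) = 11.111.
The smallest integer exceeding 11.111 is 12.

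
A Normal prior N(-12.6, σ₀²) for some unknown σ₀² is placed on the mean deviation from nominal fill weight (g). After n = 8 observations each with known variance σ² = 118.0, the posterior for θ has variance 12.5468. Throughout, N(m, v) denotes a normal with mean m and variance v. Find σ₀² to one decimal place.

For the Normal–Normal model with known σ², precisions add: τ_n = τ₀ + n/σ².
So 1/σ₀² = 1/12.5468 − 8/118.0 = 0.079702 − 0.067797 = 0.011905.
Hence σ₀² = 1/0.011905 ≈ 84.0.

σ₀² = 84.0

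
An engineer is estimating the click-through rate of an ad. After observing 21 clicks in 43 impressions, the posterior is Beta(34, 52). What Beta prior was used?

Beta(13, 30)

Beta is conjugate to the binomial likelihood: posterior = Beta(a+s, b+f).
Subtract the data counts: 34−21=13, 52−22=30.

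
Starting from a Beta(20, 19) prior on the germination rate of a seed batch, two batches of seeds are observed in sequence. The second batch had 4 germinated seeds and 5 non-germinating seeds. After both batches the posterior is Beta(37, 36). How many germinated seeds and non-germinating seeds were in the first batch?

13 germinated seeds and 12 non-germinating seeds

Sequential conjugate updates are equivalent to a single update on the pooled data, so total successes = posterior α − prior α and total failures = posterior β − prior β.
Total across both batches: 37−20=17 germinated seeds, 36−19=17 non-germinating seeds.
Subtract the second batch: 17−4=13 germinated seeds and 17−5=12 non-germinating seeds.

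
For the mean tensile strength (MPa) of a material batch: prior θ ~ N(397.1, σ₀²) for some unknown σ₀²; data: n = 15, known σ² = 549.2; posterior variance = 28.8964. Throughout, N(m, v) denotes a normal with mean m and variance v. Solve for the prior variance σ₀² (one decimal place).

σ₀² = 137.1

Posterior precision equals prior precision plus data precision: 1/σ_n² = 1/σ₀² + n/σ².
So 1/σ₀² = 1/28.8964 − 15/549.2 = 0.034606 − 0.027312 = 0.007294.
Hence σ₀² = 1/0.007294 ≈ 137.1.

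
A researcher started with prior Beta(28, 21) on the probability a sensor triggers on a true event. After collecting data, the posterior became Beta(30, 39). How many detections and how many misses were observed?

2 detections and 18 misses

A Beta(α, β) prior with s successes and f failures in binomial data gives a Beta(α+s, β+f) posterior.
Match parameters: s=30−28=2, f=39−21=18.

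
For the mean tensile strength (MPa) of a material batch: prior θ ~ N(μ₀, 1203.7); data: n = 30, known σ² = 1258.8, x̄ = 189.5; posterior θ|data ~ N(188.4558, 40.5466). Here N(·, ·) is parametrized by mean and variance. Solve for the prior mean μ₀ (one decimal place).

μ₀ = 158.5

The posterior mean is a precision-weighted average: μ_n = (τ₀μ₀ + τ_data·x̄)/(τ₀+τ_data), with τ₀=1/σ₀² and τ_data=n/σ².
Here τ₀ = 1/1203.7 = 0.000831 and τ_data = 30/1258.8 = 0.023832, so τ_n = 0.024663.
Rearranging for μ₀: μ₀ = (μ_n·τ_n − τ_data·x̄)/τ₀ = (188.4558·0.024663 − 0.023832·189.5) / 0.000831 = 0.131721/0.000831 ≈ 158.5.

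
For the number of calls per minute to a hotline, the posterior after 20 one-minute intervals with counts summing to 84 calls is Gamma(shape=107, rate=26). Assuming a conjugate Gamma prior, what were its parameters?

Gamma(shape=23, rate=6)

Gamma–Poisson conjugacy: posterior shape = α + Σxᵢ, posterior rate = β + n.
So α = 107 − 84 = 23 and β = 26 − 20 = 6.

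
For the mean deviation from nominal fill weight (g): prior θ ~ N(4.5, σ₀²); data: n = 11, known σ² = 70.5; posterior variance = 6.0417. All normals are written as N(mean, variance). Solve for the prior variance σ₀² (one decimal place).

Posterior precision equals prior precision plus data precision: 1/σ_n² = 1/σ₀² + n/σ².
So 1/σ₀² = 1/6.0417 − 11/70.5 = 0.165516 − 0.156028 = 0.009488.
Hence σ₀² = 1/0.009488 ≈ 105.4.

σ₀² = 105.4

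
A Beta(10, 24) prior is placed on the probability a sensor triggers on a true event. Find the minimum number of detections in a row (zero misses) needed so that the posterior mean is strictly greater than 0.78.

After k detections and 0 misses the posterior is Beta(10+k, 24), with mean (10+k)/(10+24+k).
Set (10+k)/(34+k) > 0.78 and solve: k > (0.78·34 − 10)/(1 − 0.78) = 75.091.
The smallest integer exceeding 75.091 is 76, and checking k=76: (86)/(110) = 0.7818 > 0.78.

k = 76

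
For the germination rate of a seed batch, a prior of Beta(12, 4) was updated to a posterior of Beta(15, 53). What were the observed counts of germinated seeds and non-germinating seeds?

3 germinated seeds and 49 non-germinating seeds

Beta is conjugate to the binomial likelihood: posterior = Beta(α+s, β+f).
So s = 15 − 12 = 3 and f = 53 − 4 = 49.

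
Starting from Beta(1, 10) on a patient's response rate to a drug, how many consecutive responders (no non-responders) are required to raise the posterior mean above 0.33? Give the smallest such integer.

k = 4

After k responders and 0 non-responders the posterior is Beta(1+k, 10), with mean (1+k)/(1+10+k).
Set (1+k)/(11+k) > 0.33 and solve: k > (0.33·11 − 1)/(1 − 0.33) = 3.925.
The smallest integer exceeding 3.925 is 4.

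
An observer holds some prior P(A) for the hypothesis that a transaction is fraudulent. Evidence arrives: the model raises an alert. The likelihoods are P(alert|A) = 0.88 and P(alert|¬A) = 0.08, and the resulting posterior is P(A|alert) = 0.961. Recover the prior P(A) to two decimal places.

In odds form, posterior odds = prior odds × likelihood ratio, so prior odds = posterior odds ÷ LR.
Posterior odds = 0.961/(1−0.961) = 24.6410. LR = 0.88/0.08 = 11.0000.
Prior odds = 24.6410/11.0000 = 2.2401, so P(A) = 2.2401/(1+2.2401) ≈ 0.69.

P(A) = 0.69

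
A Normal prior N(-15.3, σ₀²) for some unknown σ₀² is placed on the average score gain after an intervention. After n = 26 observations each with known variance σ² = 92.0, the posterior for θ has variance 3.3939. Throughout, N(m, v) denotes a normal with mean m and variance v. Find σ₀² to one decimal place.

For the Normal–Normal model with known σ², precisions add: τ_n = τ₀ + n/σ².
So 1/σ₀² = 1/3.3939 − 26/92.0 = 0.294646 − 0.282609 = 0.012037.
Hence σ₀² = 1/0.012037 ≈ 83.1.

σ₀² = 83.1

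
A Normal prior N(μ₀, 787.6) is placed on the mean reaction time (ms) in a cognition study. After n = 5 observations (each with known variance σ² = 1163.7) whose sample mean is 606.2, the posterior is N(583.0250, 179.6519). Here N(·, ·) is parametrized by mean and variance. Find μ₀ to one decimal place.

μ₀ = 504.6

With known observation variance, the Normal–Normal posterior has precision τ_n = τ₀ + n/σ² and mean μ_n = (τ₀μ₀ + (n/σ²)x̄)/τ_n.
Here τ₀ = 1/787.6 = 0.001270 and τ_data = 5/1163.7 = 0.004297, so τ_n = 0.005567.
Rearranging for μ₀: μ₀ = (μ_n·τ_n − τ_data·x̄)/τ₀ = (583.0250·0.005567 − 0.004297·606.2) / 0.001270 = 0.640859/0.001270 ≈ 504.6.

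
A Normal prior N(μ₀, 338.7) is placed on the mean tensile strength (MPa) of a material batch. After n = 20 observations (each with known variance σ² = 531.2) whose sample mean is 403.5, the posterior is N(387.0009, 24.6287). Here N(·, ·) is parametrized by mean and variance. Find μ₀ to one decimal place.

The posterior mean is a precision-weighted average: μ_n = (τ₀μ₀ + τ_data·x̄)/(τ₀+τ_data), with τ₀=1/σ₀² and τ_data=n/σ².
Here τ₀ = 1/338.7 = 0.002952 and τ_data = 20/531.2 = 0.037651, so τ_n = 0.040603.
Rearranging for μ₀: μ₀ = (μ_n·τ_n − τ_data·x̄)/τ₀ = (387.0009·0.040603 − 0.037651·403.5) / 0.002952 = 0.521219/0.002952 ≈ 176.6.

μ₀ = 176.6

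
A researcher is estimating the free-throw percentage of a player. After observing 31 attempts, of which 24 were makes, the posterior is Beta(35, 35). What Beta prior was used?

Beta is conjugate to the binomial likelihood: posterior = Beta(a+s, b+f).
So a = 35 − 24 = 11 and b = 35 − 7 = 28.

Beta(11, 28)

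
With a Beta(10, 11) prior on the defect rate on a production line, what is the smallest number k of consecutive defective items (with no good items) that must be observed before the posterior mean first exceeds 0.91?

After k defective items and 0 good items the posterior is Beta(10+k, 11), with mean (10+k)/(10+11+k).
Set (10+k)/(21+k) > 0.91 and solve: k > (0.91·21 − 10)/(1 − 0.91) = 101.222.
The smallest integer exceeding 101.222 is 102.

k = 102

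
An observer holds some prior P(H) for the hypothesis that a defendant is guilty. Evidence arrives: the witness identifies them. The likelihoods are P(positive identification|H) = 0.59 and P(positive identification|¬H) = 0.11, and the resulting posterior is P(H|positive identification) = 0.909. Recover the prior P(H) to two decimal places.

P(H) = 0.65

In odds form, posterior odds = prior odds × likelihood ratio, so prior odds = posterior odds ÷ LR.
Posterior odds = 0.909/(1−0.909) = 9.9890. LR = 0.59/0.11 = 5.3636.
Prior odds = 9.9890/5.3636 = 1.8624, so P(H) = 1.8624/(1+1.8624) ≈ 0.65.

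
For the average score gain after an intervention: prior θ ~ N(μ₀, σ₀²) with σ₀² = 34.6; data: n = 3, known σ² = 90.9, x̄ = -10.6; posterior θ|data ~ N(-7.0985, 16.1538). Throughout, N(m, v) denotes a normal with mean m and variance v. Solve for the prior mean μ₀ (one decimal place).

μ₀ = -3.1

With known observation variance, the Normal–Normal posterior has precision τ_n = τ₀ + n/σ² and mean μ_n = (τ₀μ₀ + (n/σ²)x̄)/τ_n.
Here τ₀ = 1/34.6 = 0.028902 and τ_data = 3/90.9 = 0.033003, so τ_n = 0.061905.
Rearranging for μ₀: μ₀ = (μ_n·τ_n − τ_data·x̄)/τ₀ = (-7.0985·0.061905 − 0.033003·-10.6) / 0.028902 = -0.089601/0.028902 ≈ -3.1.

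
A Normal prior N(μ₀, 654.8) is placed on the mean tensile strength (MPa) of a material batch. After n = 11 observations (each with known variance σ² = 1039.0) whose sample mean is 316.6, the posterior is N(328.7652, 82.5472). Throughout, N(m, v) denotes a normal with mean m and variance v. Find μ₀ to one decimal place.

μ₀ = 413.1

The posterior mean is a precision-weighted average: μ_n = (τ₀μ₀ + τ_data·x̄)/(τ₀+τ_data), with τ₀=1/σ₀² and τ_data=n/σ².
Here τ₀ = 1/654.8 = 0.001527 and τ_data = 11/1039.0 = 0.010587, so τ_n = 0.012114.
Rearranging for μ₀: μ₀ = (μ_n·τ_n − τ_data·x̄)/τ₀ = (328.7652·0.012114 − 0.010587·316.6) / 0.001527 = 0.630817/0.001527 ≈ 413.1.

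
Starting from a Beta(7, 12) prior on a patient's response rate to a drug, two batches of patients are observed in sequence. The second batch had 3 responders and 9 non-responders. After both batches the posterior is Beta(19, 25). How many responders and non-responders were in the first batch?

9 responders and 4 non-responders

Because Beta–binomial updating is additive in the counts, the combined data contributed (α_post−α_prior, β_post−β_prior) successes and failures.
Total across both batches: 19−7=12 responders, 25−12=13 non-responders.
Subtract the second batch: 12−3=9 responders and 13−9=4 non-responders.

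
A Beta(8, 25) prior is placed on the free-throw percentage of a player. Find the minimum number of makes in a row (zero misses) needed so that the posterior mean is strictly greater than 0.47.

After k makes and 0 misses the posterior is Beta(8+k, 25), with mean (8+k)/(8+25+k).
Set (8+k)/(33+k) > 0.47 and solve: k > (0.47·33 − 8)/(1 − 0.47) = 14.170.
The smallest integer exceeding 14.170 is 15, and checking k=15: (23)/(48) = 0.4792 > 0.47.

k = 15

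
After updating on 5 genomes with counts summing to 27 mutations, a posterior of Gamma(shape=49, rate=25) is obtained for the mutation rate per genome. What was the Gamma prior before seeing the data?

Gamma(shape=22, rate=20)

A Gamma(α, β) prior (rate parametrization) on a Poisson rate with n observations summing to S gives posterior Gamma(α+S, β+n).
So α = 49 − 27 = 22 and β = 25 − 5 = 20.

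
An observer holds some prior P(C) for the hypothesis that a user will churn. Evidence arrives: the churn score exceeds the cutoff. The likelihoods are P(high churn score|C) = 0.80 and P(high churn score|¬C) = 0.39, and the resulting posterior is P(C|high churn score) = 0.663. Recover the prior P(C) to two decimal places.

Bayes' rule in odds form gives O(C|E) = O(C)·[P(E|C)/P(E|¬C)], hence O(C) = O(C|E)/LR.
Posterior odds = 0.663/(1−0.663) = 1.9674. LR = 0.80/0.39 = 2.0513.
Prior odds = 1.9674/2.0513 = 0.9591, so P(C) = 0.9591/(1+0.9591) ≈ 0.49.

P(C) = 0.49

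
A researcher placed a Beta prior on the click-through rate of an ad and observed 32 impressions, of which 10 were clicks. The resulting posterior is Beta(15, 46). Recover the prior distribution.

Beta(5, 24)

Under Beta–binomial conjugacy the posterior parameters are (α+s, β+f).
So α = 15 − 10 = 5 and β = 46 − 22 = 24.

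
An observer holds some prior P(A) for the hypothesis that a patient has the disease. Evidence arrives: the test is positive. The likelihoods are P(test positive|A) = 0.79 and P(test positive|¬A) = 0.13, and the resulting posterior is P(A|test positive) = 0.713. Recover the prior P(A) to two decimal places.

Bayes' rule in odds form gives O(A|E) = O(A)·[P(E|A)/P(E|¬A)], hence O(A) = O(A|E)/LR.
Posterior odds = 0.713/(1−0.713) = 2.4843. LR = 0.79/0.13 = 6.0769.
Prior odds = 2.4843/6.0769 = 0.4088, so P(A) = 0.4088/(1+0.4088) ≈ 0.29.

P(A) = 0.29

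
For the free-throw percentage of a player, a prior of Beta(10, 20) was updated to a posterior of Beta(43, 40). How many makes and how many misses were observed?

A Beta(α, β) prior with s successes and f failures in binomial data gives a Beta(α+s, β+f) posterior.
Match parameters: s=43−10=33, f=40−20=20.

33 makes and 20 misses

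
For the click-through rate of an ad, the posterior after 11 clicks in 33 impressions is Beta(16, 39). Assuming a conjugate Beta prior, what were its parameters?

Beta(5, 17)

Under Beta–binomial conjugacy the posterior parameters are (a+s, b+f).
Subtract the data counts: 16−11=5, 39−22=17.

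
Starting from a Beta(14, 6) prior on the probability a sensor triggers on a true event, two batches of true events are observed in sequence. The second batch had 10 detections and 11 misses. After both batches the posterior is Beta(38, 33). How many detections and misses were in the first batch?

14 detections and 16 misses

Because Beta–binomial updating is additive in the counts, the combined data contributed (α_post−α_prior, β_post−β_prior) successes and failures.
Total across both batches: 38−14=24 detections, 33−6=27 misses.
Subtract the second batch: 24−10=14 detections and 27−11=16 misses.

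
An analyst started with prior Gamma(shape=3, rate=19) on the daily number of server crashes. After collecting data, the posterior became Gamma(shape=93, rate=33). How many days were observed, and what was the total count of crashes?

n = 14 days with total 90 crashes

A Gamma(α, β) prior (rate parametrization) on a Poisson rate with n observations summing to S gives posterior Gamma(α+S, β+n).
Matching: Σxᵢ = 93 − 3 = 90 and n = 33 − 19 = 14.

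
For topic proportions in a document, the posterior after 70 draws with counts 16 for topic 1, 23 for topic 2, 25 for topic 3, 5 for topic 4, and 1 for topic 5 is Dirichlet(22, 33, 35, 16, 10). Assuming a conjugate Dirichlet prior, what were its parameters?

Dirichlet(6, 10, 10, 11, 9)

For a Dirichlet(α) prior with multinomial counts c, the posterior is Dirichlet(α + c) componentwise.
Subtract each count from the matching posterior parameter: 22−16=6, 33−23=10, 35−25=10, 16−5=11, 10−1=9.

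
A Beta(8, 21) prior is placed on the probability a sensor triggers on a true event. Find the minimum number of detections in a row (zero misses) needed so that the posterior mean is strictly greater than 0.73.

After k detections and 0 misses the posterior is Beta(8+k, 21), with mean (8+k)/(8+21+k).
Set (8+k)/(29+k) > 0.73 and solve: k > (0.73·29 − 8)/(1 − 0.73) = 48.778.
The smallest integer exceeding 48.778 is 49.

k = 49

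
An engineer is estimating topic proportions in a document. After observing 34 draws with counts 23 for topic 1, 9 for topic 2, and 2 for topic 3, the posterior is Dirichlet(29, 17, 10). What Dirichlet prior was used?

For a Dirichlet(α) prior with multinomial counts c, the posterior is Dirichlet(α + c) componentwise.
Subtract each count from the matching posterior parameter: 29−23=6, 17−9=8, 10−2=8.

Dirichlet(6, 8, 8)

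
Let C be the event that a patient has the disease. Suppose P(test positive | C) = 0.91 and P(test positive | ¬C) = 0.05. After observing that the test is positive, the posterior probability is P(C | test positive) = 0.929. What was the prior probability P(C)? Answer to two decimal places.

In odds form, posterior odds = prior odds × likelihood ratio, so prior odds = posterior odds ÷ LR.
Posterior odds = 0.929/(1−0.929) = 13.0845. LR = 0.91/0.05 = 18.2000.
Prior odds = 13.0845/18.2000 = 0.7189, so P(C) = 0.7189/(1+0.7189) ≈ 0.42.

P(C) = 0.42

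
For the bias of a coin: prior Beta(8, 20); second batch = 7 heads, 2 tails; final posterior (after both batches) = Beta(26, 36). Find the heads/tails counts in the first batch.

11 heads and 14 tails

Because Beta–binomial updating is additive in the counts, the combined data contributed (α_post−α_prior, β_post−β_prior) successes and failures.
Total across both batches: 26−8=18 heads, 36−20=16 tails.
Subtract the second batch: 18−7=11 heads and 16−2=14 tails.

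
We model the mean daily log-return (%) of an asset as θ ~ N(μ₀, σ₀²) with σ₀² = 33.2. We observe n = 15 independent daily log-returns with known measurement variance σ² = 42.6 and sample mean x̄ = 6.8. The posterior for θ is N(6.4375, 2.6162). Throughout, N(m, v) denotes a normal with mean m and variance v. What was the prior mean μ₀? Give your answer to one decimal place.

With known observation variance, the Normal–Normal posterior has precision τ_n = τ₀ + n/σ² and mean μ_n = (τ₀μ₀ + (n/σ²)x̄)/τ_n.
Here τ₀ = 1/33.2 = 0.030120 and τ_data = 15/42.6 = 0.352113, so τ_n = 0.382233.
Rearranging for μ₀: μ₀ = (μ_n·τ_n − τ_data·x̄)/τ₀ = (6.4375·0.382233 − 0.352113·6.8) / 0.030120 = 0.066257/0.030120 ≈ 2.2.

μ₀ = 2.2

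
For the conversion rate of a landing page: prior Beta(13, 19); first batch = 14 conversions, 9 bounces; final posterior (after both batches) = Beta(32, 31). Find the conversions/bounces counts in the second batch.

Sequential conjugate updates are equivalent to a single update on the pooled data, so total successes = posterior α − prior α and total failures = posterior β − prior β.
Total across both batches: 32−13=19 conversions, 31−19=12 bounces.
Subtract the first batch: 19−14=5 conversions and 12−9=3 bounces.

5 conversions and 3 bounces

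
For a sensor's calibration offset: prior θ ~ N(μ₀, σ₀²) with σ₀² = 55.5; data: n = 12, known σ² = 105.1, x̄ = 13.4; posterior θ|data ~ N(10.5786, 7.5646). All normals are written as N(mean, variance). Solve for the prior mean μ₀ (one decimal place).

With known observation variance, the Normal–Normal posterior has precision τ_n = τ₀ + n/σ² and mean μ_n = (τ₀μ₀ + (n/σ²)x̄)/τ_n.
Here τ₀ = 1/55.5 = 0.018018 and τ_data = 12/105.1 = 0.114177, so τ_n = 0.132195.
Rearranging for μ₀: μ₀ = (μ_n·τ_n − τ_data·x̄)/τ₀ = (10.5786·0.132195 − 0.114177·13.4) / 0.018018 = -0.131534/0.018018 ≈ -7.3.

μ₀ = -7.3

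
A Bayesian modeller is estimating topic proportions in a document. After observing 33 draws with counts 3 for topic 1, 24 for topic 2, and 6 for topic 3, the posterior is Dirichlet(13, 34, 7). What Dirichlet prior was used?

Dirichlet(10, 10, 1)

For a Dirichlet(α) prior with multinomial counts c, the posterior is Dirichlet(α + c) componentwise.
Subtract each count from the matching posterior parameter: 13−3=10, 34−24=10, 7−6=1.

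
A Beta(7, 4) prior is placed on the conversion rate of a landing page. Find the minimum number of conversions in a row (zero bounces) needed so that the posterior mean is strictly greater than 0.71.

After k conversions and 0 bounces the posterior is Beta(7+k, 4), with mean (7+k)/(7+4+k).
Set (7+k)/(11+k) > 0.71 and solve: k > (0.71·11 − 7)/(1 − 0.71) = 2.793.
The smallest integer exceeding 2.793 is 3.

k = 3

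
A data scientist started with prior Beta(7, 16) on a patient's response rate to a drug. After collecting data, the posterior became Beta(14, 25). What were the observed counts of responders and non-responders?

7 responders and 9 non-responders

A Beta(a, b) prior with s successes and f failures in binomial data gives a Beta(a+s, b+f) posterior.
So s = 14 − 7 = 7 and f = 25 − 16 = 9.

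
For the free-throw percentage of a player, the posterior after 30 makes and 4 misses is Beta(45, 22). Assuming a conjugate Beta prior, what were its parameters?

Beta(15, 18)

Beta is conjugate to the binomial likelihood: posterior = Beta(α+s, β+f).
So α = 45 − 30 = 15 and β = 22 − 4 = 18.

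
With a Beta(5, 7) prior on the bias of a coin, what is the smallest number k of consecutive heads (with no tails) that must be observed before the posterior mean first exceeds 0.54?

k = 4

After k heads and 0 tails the posterior is Beta(5+k, 7), with mean (5+k)/(5+7+k).
Set (5+k)/(12+k) > 0.54 and solve: k > (0.54·12 − 5)/(1 − 0.54) = 3.217.
The smallest integer exceeding 3.217 is 4.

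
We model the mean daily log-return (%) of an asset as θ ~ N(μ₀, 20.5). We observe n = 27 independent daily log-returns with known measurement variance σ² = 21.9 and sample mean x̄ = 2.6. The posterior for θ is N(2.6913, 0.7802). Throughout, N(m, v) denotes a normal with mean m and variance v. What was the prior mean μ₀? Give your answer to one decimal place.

μ₀ = 5.0

With known observation variance, the Normal–Normal posterior has precision τ_n = τ₀ + n/σ² and mean μ_n = (τ₀μ₀ + (n/σ²)x̄)/τ_n.
Here τ₀ = 1/20.5 = 0.048780 and τ_data = 27/21.9 = 1.232877, so τ_n = 1.281657.
Rearranging for μ₀: μ₀ = (μ_n·τ_n − τ_data·x̄)/τ₀ = (2.6913·1.281657 − 1.232877·2.6) / 0.048780 = 0.243843/0.048780 ≈ 5.0.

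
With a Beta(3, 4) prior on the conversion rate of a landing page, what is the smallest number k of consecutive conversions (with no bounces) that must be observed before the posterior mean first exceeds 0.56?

k = 3

After k conversions and 0 bounces the posterior is Beta(3+k, 4), with mean (3+k)/(3+4+k).
Set (3+k)/(7+k) > 0.56 and solve: k > (0.56·7 − 3)/(1 − 0.56) = 2.091.
The smallest integer exceeding 2.091 is 3, and checking k=3: (6)/(10) = 0.6000 > 0.56.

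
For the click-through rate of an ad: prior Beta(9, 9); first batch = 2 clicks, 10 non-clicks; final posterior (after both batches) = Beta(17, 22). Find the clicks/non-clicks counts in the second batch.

6 clicks and 3 non-clicks

Sequential conjugate updates are equivalent to a single update on the pooled data, so total successes = posterior α − prior α and total failures = posterior β − prior β.
Total across both batches: 17−9=8 clicks, 22−9=13 non-clicks.
Subtract the first batch: 8−2=6 clicks and 13−10=3 non-clicks.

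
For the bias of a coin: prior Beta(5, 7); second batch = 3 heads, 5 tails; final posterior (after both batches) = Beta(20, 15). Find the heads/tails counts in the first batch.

Because Beta–binomial updating is additive in the counts, the combined data contributed (α_post−α_prior, β_post−β_prior) successes and failures.
Total across both batches: 20−5=15 heads, 15−7=8 tails.
Subtract the second batch: 15−3=12 heads and 8−5=3 tails.

12 heads and 3 tails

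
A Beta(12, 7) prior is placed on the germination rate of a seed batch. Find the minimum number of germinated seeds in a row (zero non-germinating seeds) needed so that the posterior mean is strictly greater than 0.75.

k = 10

After k germinated seeds and 0 non-germinating seeds the posterior is Beta(12+k, 7), with mean (12+k)/(12+7+k).
Set (12+k)/(19+k) > 0.75 and solve: k > (0.75·19 − 12)/(1 − 0.75) = 9.000.
The smallest integer exceeding 9.000 is 10.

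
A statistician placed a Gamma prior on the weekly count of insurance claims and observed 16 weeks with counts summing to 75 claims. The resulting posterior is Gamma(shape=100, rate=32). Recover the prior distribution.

Gamma(shape=25, rate=16)

Gamma–Poisson conjugacy: posterior shape = α + Σxᵢ, posterior rate = β + n.
So α = 100 − 75 = 25 and β = 32 − 16 = 16.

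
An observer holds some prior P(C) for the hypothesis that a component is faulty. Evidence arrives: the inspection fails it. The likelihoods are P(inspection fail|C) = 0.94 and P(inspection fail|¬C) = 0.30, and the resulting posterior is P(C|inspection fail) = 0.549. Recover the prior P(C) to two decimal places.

P(C) = 0.28

Bayes' rule in odds form gives O(C|E) = O(C)·[P(E|C)/P(E|¬C)], hence O(C) = O(C|E)/LR.
Posterior odds = 0.549/(1−0.549) = 1.2173. LR = 0.94/0.30 = 3.1333.
Prior odds = 1.2173/3.1333 = 0.3885, so P(C) = 0.3885/(1+0.3885) ≈ 0.28.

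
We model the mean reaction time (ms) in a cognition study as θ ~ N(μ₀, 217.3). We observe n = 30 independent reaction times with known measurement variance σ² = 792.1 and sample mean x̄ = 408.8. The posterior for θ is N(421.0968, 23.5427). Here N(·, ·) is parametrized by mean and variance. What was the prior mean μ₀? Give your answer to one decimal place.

With known observation variance, the Normal–Normal posterior has precision τ_n = τ₀ + n/σ² and mean μ_n = (τ₀μ₀ + (n/σ²)x̄)/τ_n.
Here τ₀ = 1/217.3 = 0.004602 and τ_data = 30/792.1 = 0.037874, so τ_n = 0.042476.
Rearranging for μ₀: μ₀ = (μ_n·τ_n − τ_data·x̄)/τ₀ = (421.0968·0.042476 − 0.037874·408.8) / 0.004602 = 2.403616/0.004602 ≈ 522.3.

μ₀ = 522.3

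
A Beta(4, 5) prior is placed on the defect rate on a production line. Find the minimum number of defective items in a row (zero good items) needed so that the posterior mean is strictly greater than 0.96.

After k defective items and 0 good items the posterior is Beta(4+k, 5), with mean (4+k)/(4+5+k).
Set (4+k)/(9+k) > 0.96 and solve: k > (0.96·9 − 4)/(1 − 0.96) = 116.000.
The smallest integer exceeding 116.000 is 117, and checking k=117: (121)/(126) = 0.9603 > 0.96.

k = 117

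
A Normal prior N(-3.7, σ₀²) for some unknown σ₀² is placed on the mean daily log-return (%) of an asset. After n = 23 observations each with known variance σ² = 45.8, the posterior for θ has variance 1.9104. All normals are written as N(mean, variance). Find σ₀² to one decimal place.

σ₀² = 47.0

For the Normal–Normal model with known σ², precisions add: τ_n = τ₀ + n/σ².
So 1/σ₀² = 1/1.9104 − 23/45.8 = 0.523451 − 0.502183 = 0.021268.
Hence σ₀² = 1/0.021268 ≈ 47.0.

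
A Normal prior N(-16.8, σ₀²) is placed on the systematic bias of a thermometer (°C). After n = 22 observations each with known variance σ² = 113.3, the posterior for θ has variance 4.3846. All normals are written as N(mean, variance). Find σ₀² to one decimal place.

For the Normal–Normal model with known σ², precisions add: τ_n = τ₀ + n/σ².
So 1/σ₀² = 1/4.3846 − 22/113.3 = 0.228071 − 0.194175 = 0.033896.
Hence σ₀² = 1/0.033896 ≈ 29.5.

σ₀² = 29.5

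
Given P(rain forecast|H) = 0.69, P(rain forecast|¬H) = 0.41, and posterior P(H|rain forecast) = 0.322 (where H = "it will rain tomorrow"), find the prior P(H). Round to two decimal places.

Bayes' rule in odds form gives O(H|E) = O(H)·[P(E|H)/P(E|¬H)], hence O(H) = O(H|E)/LR.
Posterior odds = 0.322/(1−0.322) = 0.4749. LR = 0.69/0.41 = 1.6829.
Prior odds = 0.4749/1.6829 = 0.2822, so P(H) = 0.2822/(1+0.2822) ≈ 0.22.

P(H) = 0.22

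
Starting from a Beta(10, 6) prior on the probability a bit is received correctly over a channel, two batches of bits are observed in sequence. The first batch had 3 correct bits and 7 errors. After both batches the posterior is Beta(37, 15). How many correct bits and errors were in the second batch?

24 correct bits and 2 errors

Because Beta–binomial updating is additive in the counts, the combined data contributed (α_post−α_prior, β_post−β_prior) successes and failures.
Total across both batches: 37−10=27 correct bits, 15−6=9 errors.
Subtract the first batch: 27−3=24 correct bits and 9−7=2 errors.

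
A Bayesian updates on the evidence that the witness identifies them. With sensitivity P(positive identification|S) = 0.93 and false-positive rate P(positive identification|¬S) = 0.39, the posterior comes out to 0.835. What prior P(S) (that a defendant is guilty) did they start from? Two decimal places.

P(S) = 0.68

Bayes' rule in odds form gives O(S|E) = O(S)·[P(E|S)/P(E|¬S)], hence O(S) = O(S|E)/LR.
Posterior odds = 0.835/(1−0.835) = 5.0606. LR = 0.93/0.39 = 2.3846.
Prior odds = 5.0606/2.3846 = 2.1222, so P(S) = 2.1222/(1+2.1222) ≈ 0.68.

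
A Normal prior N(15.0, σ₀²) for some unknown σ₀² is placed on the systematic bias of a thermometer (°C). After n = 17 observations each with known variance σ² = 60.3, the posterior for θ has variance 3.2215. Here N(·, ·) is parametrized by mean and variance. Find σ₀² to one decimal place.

σ₀² = 35.1

Posterior precision equals prior precision plus data precision: 1/σ_n² = 1/σ₀² + n/σ².
So 1/σ₀² = 1/3.2215 − 17/60.3 = 0.310414 − 0.281924 = 0.028490.
Hence σ₀² = 1/0.028490 ≈ 35.1.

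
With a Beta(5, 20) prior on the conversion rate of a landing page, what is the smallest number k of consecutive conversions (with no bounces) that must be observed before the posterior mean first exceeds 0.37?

k = 7

After k conversions and 0 bounces the posterior is Beta(5+k, 20), with mean (5+k)/(5+20+k).
Set (5+k)/(25+k) > 0.37 and solve: k > (0.37·25 − 5)/(1 − 0.37) = 6.746.
The smallest integer exceeding 6.746 is 7.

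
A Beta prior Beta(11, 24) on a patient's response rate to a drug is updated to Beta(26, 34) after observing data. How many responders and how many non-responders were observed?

Beta is conjugate to the binomial likelihood: posterior = Beta(α+s, β+f).
So s = 26 − 11 = 15 and f = 34 − 24 = 10.

15 responders and 10 non-responders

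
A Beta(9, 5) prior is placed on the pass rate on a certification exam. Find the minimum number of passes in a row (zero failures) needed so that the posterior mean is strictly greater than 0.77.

After k passes and 0 failures the posterior is Beta(9+k, 5), with mean (9+k)/(9+5+k).
Set (9+k)/(14+k) > 0.77 and solve: k > (0.77·14 − 9)/(1 − 0.77) = 7.739.
The smallest integer exceeding 7.739 is 8, and checking k=8: (17)/(22) = 0.7727 > 0.77.

k = 8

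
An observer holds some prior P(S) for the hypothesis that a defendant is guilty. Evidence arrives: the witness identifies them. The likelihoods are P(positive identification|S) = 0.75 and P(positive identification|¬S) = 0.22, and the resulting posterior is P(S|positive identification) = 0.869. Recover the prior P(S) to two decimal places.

In odds form, posterior odds = prior odds × likelihood ratio, so prior odds = posterior odds ÷ LR.
Posterior odds = 0.869/(1−0.869) = 6.6336. LR = 0.75/0.22 = 3.4091.
Prior odds = 6.6336/3.4091 = 1.9459, so P(S) = 1.9459/(1+1.9459) ≈ 0.66.

P(S) = 0.66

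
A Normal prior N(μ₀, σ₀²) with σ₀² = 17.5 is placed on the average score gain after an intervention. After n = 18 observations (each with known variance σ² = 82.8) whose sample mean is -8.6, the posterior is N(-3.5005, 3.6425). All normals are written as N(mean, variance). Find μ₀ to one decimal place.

μ₀ = 15.9

With known observation variance, the Normal–Normal posterior has precision τ_n = τ₀ + n/σ² and mean μ_n = (τ₀μ₀ + (n/σ²)x̄)/τ_n.
Here τ₀ = 1/17.5 = 0.057143 and τ_data = 18/82.8 = 0.217391, so τ_n = 0.274534.
Rearranging for μ₀: μ₀ = (μ_n·τ_n − τ_data·x̄)/τ₀ = (-3.5005·0.274534 − 0.217391·-8.6) / 0.057143 = 0.908556/0.057143 ≈ 15.9.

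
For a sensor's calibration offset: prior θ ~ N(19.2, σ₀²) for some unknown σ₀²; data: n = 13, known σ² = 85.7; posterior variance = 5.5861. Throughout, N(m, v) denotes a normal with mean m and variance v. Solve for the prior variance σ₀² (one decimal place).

For the Normal–Normal model with known σ², precisions add: τ_n = τ₀ + n/σ².
So 1/σ₀² = 1/5.5861 − 13/85.7 = 0.179016 − 0.151692 = 0.027324.
Hence σ₀² = 1/0.027324 ≈ 36.6.

σ₀² = 36.6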